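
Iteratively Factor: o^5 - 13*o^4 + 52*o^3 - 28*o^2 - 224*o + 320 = (o - 4)*(o^4 - 9*o^3 + 16*o^2 + 36*o - 80) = (o - 4)*(o - 2)*(o^3 - 7*o^2 + 2*o + 40) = (o - 4)*(o - 2)*(o + 2)*(o^2 - 9*o + 20) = (o - 5)*(o - 4)*(o - 2)*(o + 2)*(o - 4)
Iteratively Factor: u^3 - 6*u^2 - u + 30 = (u - 5)*(u^2 - u - 6) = (u - 5)*(u + 2)*(u - 3)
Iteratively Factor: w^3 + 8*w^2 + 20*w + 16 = (w + 2)*(w^2 + 6*w + 8) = (w + 2)*(w + 4)*(w + 2)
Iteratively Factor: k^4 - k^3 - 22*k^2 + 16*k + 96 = (k + 2)*(k^3 - 3*k^2 - 16*k + 48) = (k + 2)*(k + 4)*(k^2 - 7*k + 12) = (k - 4)*(k + 2)*(k + 4)*(k - 3)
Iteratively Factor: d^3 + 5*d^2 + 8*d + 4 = (d + 2)*(d^2 + 3*d + 2) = (d + 1)*(d + 2)*(d + 2)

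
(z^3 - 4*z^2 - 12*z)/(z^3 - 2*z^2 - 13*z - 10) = z*(z - 6)/(z^2 - 4*z - 5)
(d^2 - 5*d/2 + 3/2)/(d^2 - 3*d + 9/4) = 2*(d - 1)/(2*d - 3)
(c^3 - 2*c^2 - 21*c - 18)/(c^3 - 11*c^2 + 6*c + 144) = (c + 1)/(c - 8)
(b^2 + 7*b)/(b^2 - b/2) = 2*(b + 7)/(2*b - 1)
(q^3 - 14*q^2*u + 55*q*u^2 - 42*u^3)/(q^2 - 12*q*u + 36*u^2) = (q^2 - 8*q*u + 7*u^2)/(q - 6*u)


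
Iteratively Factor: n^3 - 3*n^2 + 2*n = (n - 2)*(n^2 - n) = (n - 2)*(n - 1)*(n)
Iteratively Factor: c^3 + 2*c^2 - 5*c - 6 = (c + 1)*(c^2 + c - 6) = (c - 2)*(c + 1)*(c + 3)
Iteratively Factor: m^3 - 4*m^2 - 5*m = (m + 1)*(m^2 - 5*m) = m*(m + 1)*(m - 5)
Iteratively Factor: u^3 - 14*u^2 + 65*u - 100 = (u - 4)*(u^2 - 10*u + 25) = (u - 5)*(u - 4)*(u - 5)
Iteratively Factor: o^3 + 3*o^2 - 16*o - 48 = (o - 4)*(o^2 + 7*o + 12) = (o - 4)*(o + 3)*(o + 4)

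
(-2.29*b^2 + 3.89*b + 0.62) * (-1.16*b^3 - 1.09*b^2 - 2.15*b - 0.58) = 2.6564*b^5 - 2.0163*b^4 - 0.0358000000000009*b^3 - 7.7111*b^2 - 3.5892*b - 0.3596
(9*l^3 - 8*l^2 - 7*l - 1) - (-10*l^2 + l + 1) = 9*l^3 + 2*l^2 - 8*l - 2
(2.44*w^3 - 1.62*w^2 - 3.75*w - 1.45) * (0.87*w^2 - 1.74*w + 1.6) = 2.1228*w^5 - 5.655*w^4 + 3.4603*w^3 + 2.6715*w^2 - 3.477*w - 2.32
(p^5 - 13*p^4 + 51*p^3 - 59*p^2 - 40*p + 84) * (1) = p^5 - 13*p^4 + 51*p^3 - 59*p^2 - 40*p + 84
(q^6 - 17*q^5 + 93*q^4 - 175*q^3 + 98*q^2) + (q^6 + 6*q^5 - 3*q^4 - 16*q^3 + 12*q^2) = 2*q^6 - 11*q^5 + 90*q^4 - 191*q^3 + 110*q^2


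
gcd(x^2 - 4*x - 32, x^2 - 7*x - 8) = x - 8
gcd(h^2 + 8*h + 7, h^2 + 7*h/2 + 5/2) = h + 1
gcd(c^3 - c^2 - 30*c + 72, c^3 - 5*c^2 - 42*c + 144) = c^2 + 3*c - 18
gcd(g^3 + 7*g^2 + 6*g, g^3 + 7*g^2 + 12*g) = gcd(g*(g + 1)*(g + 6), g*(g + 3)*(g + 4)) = g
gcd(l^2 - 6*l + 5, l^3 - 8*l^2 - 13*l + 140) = l - 5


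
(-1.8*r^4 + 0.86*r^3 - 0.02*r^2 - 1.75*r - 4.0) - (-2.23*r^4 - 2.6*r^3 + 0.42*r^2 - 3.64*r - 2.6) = 0.43*r^4 + 3.46*r^3 - 0.44*r^2 + 1.89*r - 1.4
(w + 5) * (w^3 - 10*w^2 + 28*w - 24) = w^4 - 5*w^3 - 22*w^2 + 116*w - 120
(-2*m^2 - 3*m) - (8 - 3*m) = -2*m^2 - 8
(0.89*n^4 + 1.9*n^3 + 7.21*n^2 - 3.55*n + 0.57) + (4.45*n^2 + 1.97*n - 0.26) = 0.89*n^4 + 1.9*n^3 + 11.66*n^2 - 1.58*n + 0.31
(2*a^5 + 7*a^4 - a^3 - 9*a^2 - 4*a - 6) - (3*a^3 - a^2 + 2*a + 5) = 2*a^5 + 7*a^4 - 4*a^3 - 8*a^2 - 6*a - 11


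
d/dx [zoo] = 0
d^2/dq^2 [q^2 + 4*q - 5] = 2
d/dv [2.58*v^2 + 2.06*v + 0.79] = 5.16*v + 2.06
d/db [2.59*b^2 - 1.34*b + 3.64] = 5.18*b - 1.34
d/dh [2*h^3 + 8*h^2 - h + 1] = 6*h^2 + 16*h - 1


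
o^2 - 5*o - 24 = (o - 8)*(o + 3)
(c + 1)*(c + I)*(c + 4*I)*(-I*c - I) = -I*c^4 + 5*c^3 - 2*I*c^3 + 10*c^2 + 3*I*c^2 + 5*c + 8*I*c + 4*I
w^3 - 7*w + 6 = (w - 2)*(w - 1)*(w + 3)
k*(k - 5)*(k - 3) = k^3 - 8*k^2 + 15*k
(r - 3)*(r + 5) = r^2 + 2*r - 15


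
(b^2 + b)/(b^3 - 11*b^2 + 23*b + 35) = b/(b^2 - 12*b + 35)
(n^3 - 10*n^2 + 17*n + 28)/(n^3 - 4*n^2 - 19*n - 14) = (n - 4)/(n + 2)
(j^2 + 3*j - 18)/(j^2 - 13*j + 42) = (j^2 + 3*j - 18)/(j^2 - 13*j + 42)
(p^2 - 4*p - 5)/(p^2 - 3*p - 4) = (p - 5)/(p - 4)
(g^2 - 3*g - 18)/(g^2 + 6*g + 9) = (g - 6)/(g + 3)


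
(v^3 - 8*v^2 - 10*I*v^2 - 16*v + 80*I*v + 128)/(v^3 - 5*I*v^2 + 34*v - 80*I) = (v - 8)/(v + 5*I)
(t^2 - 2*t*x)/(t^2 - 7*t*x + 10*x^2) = t/(t - 5*x)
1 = 1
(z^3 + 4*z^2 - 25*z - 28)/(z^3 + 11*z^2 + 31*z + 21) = (z - 4)/(z + 3)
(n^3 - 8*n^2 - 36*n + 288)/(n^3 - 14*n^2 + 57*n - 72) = (n^2 - 36)/(n^2 - 6*n + 9)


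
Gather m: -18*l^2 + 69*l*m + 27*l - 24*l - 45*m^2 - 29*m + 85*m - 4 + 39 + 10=-18*l^2 + 3*l - 45*m^2 + m*(69*l + 56) + 45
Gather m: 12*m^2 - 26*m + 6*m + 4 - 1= 12*m^2 - 20*m + 3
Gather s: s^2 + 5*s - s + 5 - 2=s^2 + 4*s + 3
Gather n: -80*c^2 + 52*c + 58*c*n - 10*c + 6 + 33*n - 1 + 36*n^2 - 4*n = -80*c^2 + 42*c + 36*n^2 + n*(58*c + 29) + 5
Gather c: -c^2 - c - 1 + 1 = -c^2 - c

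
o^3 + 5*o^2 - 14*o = o*(o - 2)*(o + 7)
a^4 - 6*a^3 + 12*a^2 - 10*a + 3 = (a - 3)*(a - 1)^3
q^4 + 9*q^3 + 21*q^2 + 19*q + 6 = (q + 1)^3*(q + 6)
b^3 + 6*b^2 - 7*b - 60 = (b - 3)*(b + 4)*(b + 5)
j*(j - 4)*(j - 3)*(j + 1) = j^4 - 6*j^3 + 5*j^2 + 12*j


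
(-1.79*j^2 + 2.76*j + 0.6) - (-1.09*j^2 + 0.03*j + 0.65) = -0.7*j^2 + 2.73*j - 0.05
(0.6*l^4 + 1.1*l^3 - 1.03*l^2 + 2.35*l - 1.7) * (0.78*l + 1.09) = 0.468*l^5 + 1.512*l^4 + 0.3956*l^3 + 0.7103*l^2 + 1.2355*l - 1.853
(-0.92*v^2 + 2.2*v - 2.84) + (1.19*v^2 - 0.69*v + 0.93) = 0.27*v^2 + 1.51*v - 1.91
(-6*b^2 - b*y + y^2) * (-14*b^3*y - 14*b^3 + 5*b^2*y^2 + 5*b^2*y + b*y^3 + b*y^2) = 84*b^5*y + 84*b^5 - 16*b^4*y^2 - 16*b^4*y - 25*b^3*y^3 - 25*b^3*y^2 + 4*b^2*y^4 + 4*b^2*y^3 + b*y^5 + b*y^4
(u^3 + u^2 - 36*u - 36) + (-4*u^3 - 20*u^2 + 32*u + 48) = -3*u^3 - 19*u^2 - 4*u + 12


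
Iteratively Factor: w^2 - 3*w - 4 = (w - 4)*(w + 1)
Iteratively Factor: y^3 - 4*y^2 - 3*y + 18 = (y + 2)*(y^2 - 6*y + 9) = (y - 3)*(y + 2)*(y - 3)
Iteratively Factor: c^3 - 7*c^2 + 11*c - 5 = (c - 1)*(c^2 - 6*c + 5) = (c - 5)*(c - 1)*(c - 1)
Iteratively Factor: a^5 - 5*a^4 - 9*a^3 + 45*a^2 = (a - 5)*(a^4 - 9*a^2) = (a - 5)*(a - 3)*(a^3 + 3*a^2) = (a - 5)*(a - 3)*(a + 3)*(a^2) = a*(a - 5)*(a - 3)*(a + 3)*(a)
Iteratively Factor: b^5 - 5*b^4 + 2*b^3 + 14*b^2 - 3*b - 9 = (b - 1)*(b^4 - 4*b^3 - 2*b^2 + 12*b + 9) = (b - 1)*(b + 1)*(b^3 - 5*b^2 + 3*b + 9) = (b - 3)*(b - 1)*(b + 1)*(b^2 - 2*b - 3) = (b - 3)*(b - 1)*(b + 1)^2*(b - 3)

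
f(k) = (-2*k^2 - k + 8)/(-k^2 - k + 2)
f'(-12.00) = 0.00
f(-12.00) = 2.06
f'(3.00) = 0.39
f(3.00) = 1.30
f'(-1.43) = -1.77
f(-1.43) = 3.86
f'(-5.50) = -0.01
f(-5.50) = 2.07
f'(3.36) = 0.28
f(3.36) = 1.42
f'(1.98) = 1.69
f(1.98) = 0.47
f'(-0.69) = 0.20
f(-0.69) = 3.50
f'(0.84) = 65.02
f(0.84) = 12.65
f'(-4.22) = -0.07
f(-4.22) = 2.02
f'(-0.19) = 0.97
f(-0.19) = 3.77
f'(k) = (-4*k - 1)/(-k^2 - k + 2) + (2*k + 1)*(-2*k^2 - k + 8)/(-k^2 - k + 2)^2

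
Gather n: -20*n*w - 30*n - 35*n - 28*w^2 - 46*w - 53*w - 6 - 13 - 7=n*(-20*w - 65) - 28*w^2 - 99*w - 26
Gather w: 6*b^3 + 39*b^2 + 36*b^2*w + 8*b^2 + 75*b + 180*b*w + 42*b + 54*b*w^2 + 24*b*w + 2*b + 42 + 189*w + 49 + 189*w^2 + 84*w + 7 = 6*b^3 + 47*b^2 + 119*b + w^2*(54*b + 189) + w*(36*b^2 + 204*b + 273) + 98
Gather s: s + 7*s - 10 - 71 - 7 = 8*s - 88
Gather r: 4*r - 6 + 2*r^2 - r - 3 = 2*r^2 + 3*r - 9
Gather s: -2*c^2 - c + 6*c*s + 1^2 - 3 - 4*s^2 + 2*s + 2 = -2*c^2 - c - 4*s^2 + s*(6*c + 2)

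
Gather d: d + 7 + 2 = d + 9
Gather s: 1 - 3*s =1 - 3*s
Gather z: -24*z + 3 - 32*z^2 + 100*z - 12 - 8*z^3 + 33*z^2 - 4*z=-8*z^3 + z^2 + 72*z - 9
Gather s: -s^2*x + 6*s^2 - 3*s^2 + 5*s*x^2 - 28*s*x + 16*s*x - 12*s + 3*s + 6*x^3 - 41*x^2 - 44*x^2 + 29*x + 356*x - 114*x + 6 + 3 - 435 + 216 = s^2*(3 - x) + s*(5*x^2 - 12*x - 9) + 6*x^3 - 85*x^2 + 271*x - 210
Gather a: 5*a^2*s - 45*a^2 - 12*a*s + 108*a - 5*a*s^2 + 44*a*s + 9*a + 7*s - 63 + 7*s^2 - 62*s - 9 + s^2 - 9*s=a^2*(5*s - 45) + a*(-5*s^2 + 32*s + 117) + 8*s^2 - 64*s - 72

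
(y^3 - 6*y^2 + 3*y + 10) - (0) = y^3 - 6*y^2 + 3*y + 10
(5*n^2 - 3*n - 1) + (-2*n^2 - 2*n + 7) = 3*n^2 - 5*n + 6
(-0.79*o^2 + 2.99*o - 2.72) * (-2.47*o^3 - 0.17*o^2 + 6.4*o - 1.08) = 1.9513*o^5 - 7.251*o^4 + 1.1541*o^3 + 20.4516*o^2 - 20.6372*o + 2.9376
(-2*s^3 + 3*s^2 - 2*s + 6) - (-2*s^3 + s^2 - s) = 2*s^2 - s + 6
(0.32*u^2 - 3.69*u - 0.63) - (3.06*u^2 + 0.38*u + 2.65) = -2.74*u^2 - 4.07*u - 3.28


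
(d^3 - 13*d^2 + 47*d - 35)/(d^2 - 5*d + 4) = (d^2 - 12*d + 35)/(d - 4)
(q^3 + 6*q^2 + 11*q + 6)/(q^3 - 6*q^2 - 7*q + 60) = (q^2 + 3*q + 2)/(q^2 - 9*q + 20)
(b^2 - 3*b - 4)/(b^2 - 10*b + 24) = (b + 1)/(b - 6)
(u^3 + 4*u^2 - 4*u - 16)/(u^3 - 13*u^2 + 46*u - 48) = (u^2 + 6*u + 8)/(u^2 - 11*u + 24)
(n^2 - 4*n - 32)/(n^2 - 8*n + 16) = (n^2 - 4*n - 32)/(n^2 - 8*n + 16)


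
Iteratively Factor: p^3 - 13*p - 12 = (p + 1)*(p^2 - p - 12) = (p + 1)*(p + 3)*(p - 4)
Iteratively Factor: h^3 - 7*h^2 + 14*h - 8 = (h - 4)*(h^2 - 3*h + 2) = (h - 4)*(h - 1)*(h - 2)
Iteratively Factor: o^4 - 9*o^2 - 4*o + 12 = (o + 2)*(o^3 - 2*o^2 - 5*o + 6) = (o - 3)*(o + 2)*(o^2 + o - 2) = (o - 3)*(o - 1)*(o + 2)*(o + 2)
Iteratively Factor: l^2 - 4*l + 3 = (l - 1)*(l - 3)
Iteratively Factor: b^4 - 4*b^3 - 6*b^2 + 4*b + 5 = (b - 5)*(b^3 + b^2 - b - 1) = (b - 5)*(b + 1)*(b^2 - 1) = (b - 5)*(b - 1)*(b + 1)*(b + 1)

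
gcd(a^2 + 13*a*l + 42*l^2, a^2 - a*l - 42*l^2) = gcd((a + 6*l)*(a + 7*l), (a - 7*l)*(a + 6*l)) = a + 6*l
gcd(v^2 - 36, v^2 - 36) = v^2 - 36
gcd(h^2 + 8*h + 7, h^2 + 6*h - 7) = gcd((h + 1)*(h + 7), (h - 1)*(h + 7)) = h + 7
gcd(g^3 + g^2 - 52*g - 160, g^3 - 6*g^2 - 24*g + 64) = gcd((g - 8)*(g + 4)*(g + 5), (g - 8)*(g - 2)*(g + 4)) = g^2 - 4*g - 32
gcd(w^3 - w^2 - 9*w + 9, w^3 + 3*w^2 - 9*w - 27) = w^2 - 9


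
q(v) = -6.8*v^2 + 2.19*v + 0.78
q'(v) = 2.19 - 13.6*v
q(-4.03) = -118.48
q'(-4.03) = 57.00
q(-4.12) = -123.67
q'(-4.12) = 58.22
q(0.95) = -3.28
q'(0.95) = -10.73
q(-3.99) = -116.21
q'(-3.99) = 56.45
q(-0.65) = -3.52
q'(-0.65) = 11.03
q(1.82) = -17.76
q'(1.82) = -22.56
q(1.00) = -3.83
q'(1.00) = -11.41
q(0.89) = -2.66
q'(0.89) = -9.91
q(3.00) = -53.85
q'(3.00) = -38.61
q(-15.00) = -1562.07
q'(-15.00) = 206.19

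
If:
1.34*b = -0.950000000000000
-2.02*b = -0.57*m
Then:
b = -0.71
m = -2.51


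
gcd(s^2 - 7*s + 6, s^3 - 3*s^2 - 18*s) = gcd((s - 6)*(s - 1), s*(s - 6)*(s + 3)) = s - 6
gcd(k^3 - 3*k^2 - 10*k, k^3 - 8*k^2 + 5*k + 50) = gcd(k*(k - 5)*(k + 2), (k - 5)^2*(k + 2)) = k^2 - 3*k - 10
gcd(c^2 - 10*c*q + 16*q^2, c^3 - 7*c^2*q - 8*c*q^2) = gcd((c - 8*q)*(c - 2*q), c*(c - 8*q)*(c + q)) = -c + 8*q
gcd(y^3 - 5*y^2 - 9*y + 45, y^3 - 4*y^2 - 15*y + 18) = y + 3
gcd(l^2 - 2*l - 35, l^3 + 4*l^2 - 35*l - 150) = l + 5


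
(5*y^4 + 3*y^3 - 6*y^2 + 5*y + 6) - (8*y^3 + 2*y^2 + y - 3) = 5*y^4 - 5*y^3 - 8*y^2 + 4*y + 9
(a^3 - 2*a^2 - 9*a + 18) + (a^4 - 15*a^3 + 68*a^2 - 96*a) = a^4 - 14*a^3 + 66*a^2 - 105*a + 18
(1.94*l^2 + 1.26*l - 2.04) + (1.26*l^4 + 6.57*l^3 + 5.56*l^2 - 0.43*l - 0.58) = 1.26*l^4 + 6.57*l^3 + 7.5*l^2 + 0.83*l - 2.62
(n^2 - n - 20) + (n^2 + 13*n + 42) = 2*n^2 + 12*n + 22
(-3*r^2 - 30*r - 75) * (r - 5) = -3*r^3 - 15*r^2 + 75*r + 375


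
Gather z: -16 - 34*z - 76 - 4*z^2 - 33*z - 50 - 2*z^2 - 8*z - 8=-6*z^2 - 75*z - 150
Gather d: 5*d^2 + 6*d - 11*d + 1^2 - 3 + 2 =5*d^2 - 5*d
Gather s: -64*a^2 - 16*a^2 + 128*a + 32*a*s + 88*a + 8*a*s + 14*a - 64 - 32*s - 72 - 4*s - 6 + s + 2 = -80*a^2 + 230*a + s*(40*a - 35) - 140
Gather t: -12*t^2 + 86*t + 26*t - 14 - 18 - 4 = -12*t^2 + 112*t - 36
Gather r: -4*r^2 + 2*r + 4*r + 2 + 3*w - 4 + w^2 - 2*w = -4*r^2 + 6*r + w^2 + w - 2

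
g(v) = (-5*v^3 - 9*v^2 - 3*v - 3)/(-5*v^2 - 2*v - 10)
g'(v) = (10*v + 2)*(-5*v^3 - 9*v^2 - 3*v - 3)/(-5*v^2 - 2*v - 10)^2 + (-15*v^2 - 18*v - 3)/(-5*v^2 - 2*v - 10)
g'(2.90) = 1.20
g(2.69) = 3.37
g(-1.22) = 0.24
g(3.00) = 3.74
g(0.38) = 0.50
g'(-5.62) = 1.03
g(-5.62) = -3.94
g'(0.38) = 0.79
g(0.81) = 0.94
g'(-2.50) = 0.97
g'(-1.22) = 0.39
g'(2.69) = 1.22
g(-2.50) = -0.73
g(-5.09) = -3.39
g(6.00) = 7.05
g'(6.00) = 1.06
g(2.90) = 3.62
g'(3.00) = 1.19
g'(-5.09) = 1.04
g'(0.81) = 1.20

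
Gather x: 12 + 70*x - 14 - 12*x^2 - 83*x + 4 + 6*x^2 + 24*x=-6*x^2 + 11*x + 2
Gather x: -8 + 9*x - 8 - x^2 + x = -x^2 + 10*x - 16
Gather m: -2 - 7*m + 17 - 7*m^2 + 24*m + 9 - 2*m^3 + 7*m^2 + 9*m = -2*m^3 + 26*m + 24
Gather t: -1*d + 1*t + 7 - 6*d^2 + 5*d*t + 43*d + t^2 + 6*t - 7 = -6*d^2 + 42*d + t^2 + t*(5*d + 7)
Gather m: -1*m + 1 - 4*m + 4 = 5 - 5*m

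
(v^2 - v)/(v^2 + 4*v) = (v - 1)/(v + 4)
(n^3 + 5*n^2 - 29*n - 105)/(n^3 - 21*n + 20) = (n^3 + 5*n^2 - 29*n - 105)/(n^3 - 21*n + 20)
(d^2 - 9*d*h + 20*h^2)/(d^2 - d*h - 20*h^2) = (d - 4*h)/(d + 4*h)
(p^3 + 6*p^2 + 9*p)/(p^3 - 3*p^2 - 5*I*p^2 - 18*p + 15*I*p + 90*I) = p*(p + 3)/(p^2 - p*(6 + 5*I) + 30*I)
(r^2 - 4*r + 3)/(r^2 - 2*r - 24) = (-r^2 + 4*r - 3)/(-r^2 + 2*r + 24)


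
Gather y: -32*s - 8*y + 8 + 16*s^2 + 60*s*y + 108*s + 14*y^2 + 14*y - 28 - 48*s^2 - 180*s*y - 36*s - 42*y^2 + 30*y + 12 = -32*s^2 + 40*s - 28*y^2 + y*(36 - 120*s) - 8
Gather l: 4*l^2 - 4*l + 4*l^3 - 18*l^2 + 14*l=4*l^3 - 14*l^2 + 10*l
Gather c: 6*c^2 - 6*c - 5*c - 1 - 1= 6*c^2 - 11*c - 2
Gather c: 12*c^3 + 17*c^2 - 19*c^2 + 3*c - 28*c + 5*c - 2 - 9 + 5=12*c^3 - 2*c^2 - 20*c - 6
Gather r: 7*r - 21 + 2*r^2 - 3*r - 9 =2*r^2 + 4*r - 30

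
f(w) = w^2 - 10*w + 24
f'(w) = 2*w - 10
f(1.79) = 9.30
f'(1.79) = -6.42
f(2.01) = 7.94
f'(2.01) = -5.98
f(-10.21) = 230.34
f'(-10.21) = -30.42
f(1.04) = 14.68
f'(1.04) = -7.92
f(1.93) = 8.42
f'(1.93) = -6.14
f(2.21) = 6.78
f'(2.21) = -5.58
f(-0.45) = 28.70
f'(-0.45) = -10.90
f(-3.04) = 63.64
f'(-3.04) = -16.08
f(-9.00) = 195.00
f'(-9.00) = -28.00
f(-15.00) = 399.00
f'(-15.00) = -40.00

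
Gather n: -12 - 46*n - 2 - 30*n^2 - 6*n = -30*n^2 - 52*n - 14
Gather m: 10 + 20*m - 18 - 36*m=-16*m - 8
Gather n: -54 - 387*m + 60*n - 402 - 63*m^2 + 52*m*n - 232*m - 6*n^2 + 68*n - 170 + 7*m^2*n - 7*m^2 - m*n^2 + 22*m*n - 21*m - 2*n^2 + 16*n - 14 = -70*m^2 - 640*m + n^2*(-m - 8) + n*(7*m^2 + 74*m + 144) - 640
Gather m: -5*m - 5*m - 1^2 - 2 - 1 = -10*m - 4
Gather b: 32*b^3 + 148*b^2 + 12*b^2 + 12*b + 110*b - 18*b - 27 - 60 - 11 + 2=32*b^3 + 160*b^2 + 104*b - 96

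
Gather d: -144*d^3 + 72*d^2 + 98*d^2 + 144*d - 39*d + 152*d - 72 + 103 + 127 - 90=-144*d^3 + 170*d^2 + 257*d + 68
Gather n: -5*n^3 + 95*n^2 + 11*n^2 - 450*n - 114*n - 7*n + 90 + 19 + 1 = -5*n^3 + 106*n^2 - 571*n + 110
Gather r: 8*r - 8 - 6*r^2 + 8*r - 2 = -6*r^2 + 16*r - 10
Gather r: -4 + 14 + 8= 18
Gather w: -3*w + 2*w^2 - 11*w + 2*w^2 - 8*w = 4*w^2 - 22*w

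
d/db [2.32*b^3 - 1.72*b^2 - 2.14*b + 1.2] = 6.96*b^2 - 3.44*b - 2.14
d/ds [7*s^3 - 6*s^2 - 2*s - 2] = 21*s^2 - 12*s - 2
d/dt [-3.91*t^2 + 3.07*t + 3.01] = 3.07 - 7.82*t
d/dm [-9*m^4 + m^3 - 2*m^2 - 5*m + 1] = -36*m^3 + 3*m^2 - 4*m - 5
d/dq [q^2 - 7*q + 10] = 2*q - 7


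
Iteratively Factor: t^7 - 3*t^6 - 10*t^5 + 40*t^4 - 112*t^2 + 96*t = (t + 2)*(t^6 - 5*t^5 + 40*t^3 - 80*t^2 + 48*t) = (t - 2)*(t + 2)*(t^5 - 3*t^4 - 6*t^3 + 28*t^2 - 24*t) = (t - 2)*(t + 2)*(t + 3)*(t^4 - 6*t^3 + 12*t^2 - 8*t) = (t - 2)^2*(t + 2)*(t + 3)*(t^3 - 4*t^2 + 4*t) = t*(t - 2)^2*(t + 2)*(t + 3)*(t^2 - 4*t + 4) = t*(t - 2)^3*(t + 2)*(t + 3)*(t - 2)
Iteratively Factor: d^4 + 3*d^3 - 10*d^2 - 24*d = (d)*(d^3 + 3*d^2 - 10*d - 24) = d*(d + 2)*(d^2 + d - 12) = d*(d - 3)*(d + 2)*(d + 4)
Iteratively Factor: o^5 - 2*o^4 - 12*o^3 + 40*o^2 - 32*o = (o + 4)*(o^4 - 6*o^3 + 12*o^2 - 8*o) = (o - 2)*(o + 4)*(o^3 - 4*o^2 + 4*o) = o*(o - 2)*(o + 4)*(o^2 - 4*o + 4) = o*(o - 2)^2*(o + 4)*(o - 2)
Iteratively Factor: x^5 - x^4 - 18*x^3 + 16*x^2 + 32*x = (x)*(x^4 - x^3 - 18*x^2 + 16*x + 32) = x*(x - 2)*(x^3 + x^2 - 16*x - 16) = x*(x - 2)*(x + 4)*(x^2 - 3*x - 4) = x*(x - 2)*(x + 1)*(x + 4)*(x - 4)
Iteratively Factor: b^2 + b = (b)*(b + 1)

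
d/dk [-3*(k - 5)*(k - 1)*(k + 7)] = -9*k^2 - 6*k + 111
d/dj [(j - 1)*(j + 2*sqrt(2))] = 2*j - 1 + 2*sqrt(2)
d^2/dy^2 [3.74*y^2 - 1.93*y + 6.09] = 7.48000000000000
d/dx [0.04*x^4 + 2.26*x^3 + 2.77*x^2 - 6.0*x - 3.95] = 0.16*x^3 + 6.78*x^2 + 5.54*x - 6.0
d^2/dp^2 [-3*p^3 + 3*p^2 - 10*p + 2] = 6 - 18*p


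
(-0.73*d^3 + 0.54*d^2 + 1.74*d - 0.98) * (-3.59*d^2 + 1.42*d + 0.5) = 2.6207*d^5 - 2.9752*d^4 - 5.8448*d^3 + 6.259*d^2 - 0.5216*d - 0.49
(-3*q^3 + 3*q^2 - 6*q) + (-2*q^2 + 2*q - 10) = -3*q^3 + q^2 - 4*q - 10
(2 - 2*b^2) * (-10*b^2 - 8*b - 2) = 20*b^4 + 16*b^3 - 16*b^2 - 16*b - 4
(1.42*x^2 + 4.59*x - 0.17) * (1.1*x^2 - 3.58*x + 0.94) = 1.562*x^4 - 0.0345999999999993*x^3 - 15.2844*x^2 + 4.9232*x - 0.1598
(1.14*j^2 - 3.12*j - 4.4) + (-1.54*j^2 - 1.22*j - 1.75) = -0.4*j^2 - 4.34*j - 6.15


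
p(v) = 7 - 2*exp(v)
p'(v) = -2*exp(v)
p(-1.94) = 6.71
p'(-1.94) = -0.29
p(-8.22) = 7.00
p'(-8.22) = -0.00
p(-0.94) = 6.22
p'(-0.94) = -0.78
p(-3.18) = 6.92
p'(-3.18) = -0.08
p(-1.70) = 6.63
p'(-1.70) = -0.37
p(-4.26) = 6.97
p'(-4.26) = -0.03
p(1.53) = -2.24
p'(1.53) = -9.24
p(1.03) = 1.40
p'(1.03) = -5.60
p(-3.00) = 6.90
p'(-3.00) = -0.10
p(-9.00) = 7.00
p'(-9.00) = 0.00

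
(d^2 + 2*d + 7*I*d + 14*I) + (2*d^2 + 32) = 3*d^2 + 2*d + 7*I*d + 32 + 14*I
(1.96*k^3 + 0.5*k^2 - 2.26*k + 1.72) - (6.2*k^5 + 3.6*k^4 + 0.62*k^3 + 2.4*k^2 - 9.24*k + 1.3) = -6.2*k^5 - 3.6*k^4 + 1.34*k^3 - 1.9*k^2 + 6.98*k + 0.42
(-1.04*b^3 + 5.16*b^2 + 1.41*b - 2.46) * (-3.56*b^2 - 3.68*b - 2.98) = 3.7024*b^5 - 14.5424*b^4 - 20.9092*b^3 - 11.808*b^2 + 4.851*b + 7.3308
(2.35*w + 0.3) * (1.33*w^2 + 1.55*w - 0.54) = 3.1255*w^3 + 4.0415*w^2 - 0.804*w - 0.162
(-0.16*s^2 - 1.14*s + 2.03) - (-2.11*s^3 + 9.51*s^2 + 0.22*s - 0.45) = 2.11*s^3 - 9.67*s^2 - 1.36*s + 2.48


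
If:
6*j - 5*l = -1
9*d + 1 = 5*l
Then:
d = 5*l/9 - 1/9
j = 5*l/6 - 1/6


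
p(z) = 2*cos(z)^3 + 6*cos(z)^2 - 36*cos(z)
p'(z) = -6*sin(z)*cos(z)^2 - 12*sin(z)*cos(z) + 36*sin(z)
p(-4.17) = 19.91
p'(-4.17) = 34.77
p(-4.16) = 20.25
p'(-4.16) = 34.60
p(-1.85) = 10.34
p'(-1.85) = -37.35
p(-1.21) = -11.87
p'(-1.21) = -29.02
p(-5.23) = -16.10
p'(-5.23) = 24.85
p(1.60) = 1.06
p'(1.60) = 36.33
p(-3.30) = 39.47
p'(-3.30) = 6.63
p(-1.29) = -9.47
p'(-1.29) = -30.95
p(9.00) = 36.27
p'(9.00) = 17.29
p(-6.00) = -27.26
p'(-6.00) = 5.29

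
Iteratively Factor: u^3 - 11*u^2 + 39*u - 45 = (u - 5)*(u^2 - 6*u + 9) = (u - 5)*(u - 3)*(u - 3)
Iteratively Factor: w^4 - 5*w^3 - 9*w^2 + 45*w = (w - 5)*(w^3 - 9*w) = (w - 5)*(w + 3)*(w^2 - 3*w) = (w - 5)*(w - 3)*(w + 3)*(w)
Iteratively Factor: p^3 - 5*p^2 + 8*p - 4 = (p - 2)*(p^2 - 3*p + 2) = (p - 2)^2*(p - 1)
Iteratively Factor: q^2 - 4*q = (q)*(q - 4)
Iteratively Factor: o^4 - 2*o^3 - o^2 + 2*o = (o - 2)*(o^3 - o) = (o - 2)*(o - 1)*(o^2 + o) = (o - 2)*(o - 1)*(o + 1)*(o)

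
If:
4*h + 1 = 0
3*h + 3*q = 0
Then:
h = -1/4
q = 1/4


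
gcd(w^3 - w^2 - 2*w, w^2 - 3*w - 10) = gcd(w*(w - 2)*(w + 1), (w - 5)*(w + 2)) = 1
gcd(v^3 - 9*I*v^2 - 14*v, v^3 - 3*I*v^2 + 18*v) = v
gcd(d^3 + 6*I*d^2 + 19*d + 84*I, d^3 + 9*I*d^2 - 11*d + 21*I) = d^2 + 10*I*d - 21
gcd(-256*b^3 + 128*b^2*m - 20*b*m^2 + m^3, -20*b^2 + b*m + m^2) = 4*b - m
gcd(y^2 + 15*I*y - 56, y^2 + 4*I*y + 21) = y + 7*I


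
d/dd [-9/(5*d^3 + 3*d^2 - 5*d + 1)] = 9*(15*d^2 + 6*d - 5)/(5*d^3 + 3*d^2 - 5*d + 1)^2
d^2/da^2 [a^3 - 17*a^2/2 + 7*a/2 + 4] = 6*a - 17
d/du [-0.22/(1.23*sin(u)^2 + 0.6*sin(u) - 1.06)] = (0.5412*sin(u) + 0.132)*cos(u)/(1.23*sin(u)^2 + 0.6*sin(u) - 1.06)^2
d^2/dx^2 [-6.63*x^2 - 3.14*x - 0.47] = -13.2600000000000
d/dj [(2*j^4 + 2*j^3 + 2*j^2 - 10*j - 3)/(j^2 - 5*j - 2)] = (4*j^5 - 28*j^4 - 36*j^3 - 12*j^2 - 2*j + 5)/(j^4 - 10*j^3 + 21*j^2 + 20*j + 4)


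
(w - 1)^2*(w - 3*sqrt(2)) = w^3 - 3*sqrt(2)*w^2 - 2*w^2 + w + 6*sqrt(2)*w - 3*sqrt(2)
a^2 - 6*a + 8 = (a - 4)*(a - 2)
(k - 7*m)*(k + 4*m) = k^2 - 3*k*m - 28*m^2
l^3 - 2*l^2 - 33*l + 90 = (l - 5)*(l - 3)*(l + 6)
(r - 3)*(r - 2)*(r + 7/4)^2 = r^4 - 3*r^3/2 - 135*r^2/16 + 91*r/16 + 147/8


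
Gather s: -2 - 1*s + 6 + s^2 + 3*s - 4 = s^2 + 2*s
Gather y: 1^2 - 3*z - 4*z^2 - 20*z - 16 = -4*z^2 - 23*z - 15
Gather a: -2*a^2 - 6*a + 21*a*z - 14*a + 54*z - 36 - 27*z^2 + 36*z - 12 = -2*a^2 + a*(21*z - 20) - 27*z^2 + 90*z - 48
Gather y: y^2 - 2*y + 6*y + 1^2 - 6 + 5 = y^2 + 4*y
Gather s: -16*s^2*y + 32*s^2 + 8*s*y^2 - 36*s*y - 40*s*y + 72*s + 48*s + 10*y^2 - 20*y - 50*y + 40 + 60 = s^2*(32 - 16*y) + s*(8*y^2 - 76*y + 120) + 10*y^2 - 70*y + 100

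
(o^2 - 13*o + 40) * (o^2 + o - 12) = o^4 - 12*o^3 + 15*o^2 + 196*o - 480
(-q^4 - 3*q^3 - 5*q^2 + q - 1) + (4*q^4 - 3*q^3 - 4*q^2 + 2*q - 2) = 3*q^4 - 6*q^3 - 9*q^2 + 3*q - 3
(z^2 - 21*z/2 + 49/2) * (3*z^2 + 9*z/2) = 3*z^4 - 27*z^3 + 105*z^2/4 + 441*z/4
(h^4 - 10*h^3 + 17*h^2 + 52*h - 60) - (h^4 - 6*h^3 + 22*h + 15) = -4*h^3 + 17*h^2 + 30*h - 75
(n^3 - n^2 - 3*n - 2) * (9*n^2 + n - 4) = 9*n^5 - 8*n^4 - 32*n^3 - 17*n^2 + 10*n + 8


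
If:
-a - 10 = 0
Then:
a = -10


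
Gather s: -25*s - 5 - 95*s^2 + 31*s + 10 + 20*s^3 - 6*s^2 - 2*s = 20*s^3 - 101*s^2 + 4*s + 5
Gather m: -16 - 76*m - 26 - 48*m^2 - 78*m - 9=-48*m^2 - 154*m - 51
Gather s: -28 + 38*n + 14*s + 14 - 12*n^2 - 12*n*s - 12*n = -12*n^2 + 26*n + s*(14 - 12*n) - 14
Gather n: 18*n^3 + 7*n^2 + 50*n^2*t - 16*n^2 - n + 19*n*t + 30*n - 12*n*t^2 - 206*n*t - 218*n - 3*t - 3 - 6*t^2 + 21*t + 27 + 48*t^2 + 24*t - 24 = 18*n^3 + n^2*(50*t - 9) + n*(-12*t^2 - 187*t - 189) + 42*t^2 + 42*t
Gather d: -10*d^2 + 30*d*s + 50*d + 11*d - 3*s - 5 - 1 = -10*d^2 + d*(30*s + 61) - 3*s - 6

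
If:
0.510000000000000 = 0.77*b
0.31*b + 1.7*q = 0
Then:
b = 0.66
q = -0.12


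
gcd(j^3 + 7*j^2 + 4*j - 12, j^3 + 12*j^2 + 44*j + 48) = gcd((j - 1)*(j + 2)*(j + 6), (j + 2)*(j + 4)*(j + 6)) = j^2 + 8*j + 12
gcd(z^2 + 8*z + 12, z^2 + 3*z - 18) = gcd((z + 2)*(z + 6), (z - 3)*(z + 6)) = z + 6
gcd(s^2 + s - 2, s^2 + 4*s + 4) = s + 2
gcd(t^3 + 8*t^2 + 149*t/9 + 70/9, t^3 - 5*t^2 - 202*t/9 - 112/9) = t^2 + 3*t + 14/9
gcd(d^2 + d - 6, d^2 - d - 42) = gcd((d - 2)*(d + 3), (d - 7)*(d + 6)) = 1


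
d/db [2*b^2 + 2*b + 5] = 4*b + 2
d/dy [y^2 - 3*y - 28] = 2*y - 3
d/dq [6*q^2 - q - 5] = 12*q - 1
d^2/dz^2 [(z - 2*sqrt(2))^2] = 2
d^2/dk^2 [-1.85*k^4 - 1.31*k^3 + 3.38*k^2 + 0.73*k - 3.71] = -22.2*k^2 - 7.86*k + 6.76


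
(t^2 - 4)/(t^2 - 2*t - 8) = (t - 2)/(t - 4)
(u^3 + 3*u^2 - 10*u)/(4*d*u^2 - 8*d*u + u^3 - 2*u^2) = (u + 5)/(4*d + u)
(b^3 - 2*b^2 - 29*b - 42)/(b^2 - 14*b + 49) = (b^2 + 5*b + 6)/(b - 7)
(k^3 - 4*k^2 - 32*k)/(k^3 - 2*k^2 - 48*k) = (k + 4)/(k + 6)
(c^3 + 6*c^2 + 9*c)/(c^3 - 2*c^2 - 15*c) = (c + 3)/(c - 5)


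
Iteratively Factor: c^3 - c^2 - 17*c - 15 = (c + 1)*(c^2 - 2*c - 15) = (c + 1)*(c + 3)*(c - 5)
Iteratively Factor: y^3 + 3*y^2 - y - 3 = (y - 1)*(y^2 + 4*y + 3) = (y - 1)*(y + 3)*(y + 1)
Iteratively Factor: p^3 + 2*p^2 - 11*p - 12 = (p + 4)*(p^2 - 2*p - 3) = (p - 3)*(p + 4)*(p + 1)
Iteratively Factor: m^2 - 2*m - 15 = (m + 3)*(m - 5)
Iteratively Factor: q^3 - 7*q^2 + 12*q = (q - 3)*(q^2 - 4*q) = (q - 4)*(q - 3)*(q)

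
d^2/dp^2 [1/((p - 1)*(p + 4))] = 2*((p - 1)^2 + (p - 1)*(p + 4) + (p + 4)^2)/((p - 1)^3*(p + 4)^3)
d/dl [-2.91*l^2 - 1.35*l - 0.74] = -5.82*l - 1.35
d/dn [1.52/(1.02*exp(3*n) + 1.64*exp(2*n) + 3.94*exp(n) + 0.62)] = (-4.6512*exp(2*n) - 4.9856*exp(n) - 5.9888)*exp(n)/(1.02*exp(3*n) + 1.64*exp(2*n) + 3.94*exp(n) + 0.62)^2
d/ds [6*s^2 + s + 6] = 12*s + 1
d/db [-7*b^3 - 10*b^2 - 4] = b*(-21*b - 20)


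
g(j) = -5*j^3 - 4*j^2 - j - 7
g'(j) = -15*j^2 - 8*j - 1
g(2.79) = -149.51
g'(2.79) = -140.08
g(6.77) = -1748.55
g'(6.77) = -742.65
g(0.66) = -10.84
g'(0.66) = -12.81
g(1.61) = -39.84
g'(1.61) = -52.76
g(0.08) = -7.11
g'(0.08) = -1.74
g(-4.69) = 425.51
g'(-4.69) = -293.42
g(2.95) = -173.12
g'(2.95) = -155.14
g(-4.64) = 411.01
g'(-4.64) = -286.82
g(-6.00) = 935.00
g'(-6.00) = -493.00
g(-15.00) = 15983.00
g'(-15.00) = -3256.00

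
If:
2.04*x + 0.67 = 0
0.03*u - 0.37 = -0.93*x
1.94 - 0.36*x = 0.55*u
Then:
No Solution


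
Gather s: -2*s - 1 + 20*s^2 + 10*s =20*s^2 + 8*s - 1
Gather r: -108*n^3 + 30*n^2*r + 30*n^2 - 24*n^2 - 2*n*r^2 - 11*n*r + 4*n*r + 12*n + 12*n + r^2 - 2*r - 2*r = -108*n^3 + 6*n^2 + 24*n + r^2*(1 - 2*n) + r*(30*n^2 - 7*n - 4)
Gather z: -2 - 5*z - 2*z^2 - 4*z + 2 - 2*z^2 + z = -4*z^2 - 8*z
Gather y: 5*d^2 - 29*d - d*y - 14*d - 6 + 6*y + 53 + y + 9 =5*d^2 - 43*d + y*(7 - d) + 56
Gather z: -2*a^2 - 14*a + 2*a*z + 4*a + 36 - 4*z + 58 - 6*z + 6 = -2*a^2 - 10*a + z*(2*a - 10) + 100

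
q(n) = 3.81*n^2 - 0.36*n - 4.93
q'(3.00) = 22.50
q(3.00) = 28.28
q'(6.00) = 45.36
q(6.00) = 130.07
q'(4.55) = 34.31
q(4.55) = 72.31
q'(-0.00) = -0.36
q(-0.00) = -4.93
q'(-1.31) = -10.34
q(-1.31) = 2.08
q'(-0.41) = -3.48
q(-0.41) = -4.14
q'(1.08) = 7.87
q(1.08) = -0.87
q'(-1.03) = -8.21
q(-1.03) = -0.52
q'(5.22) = 39.42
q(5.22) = 97.01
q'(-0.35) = -3.03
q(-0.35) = -4.34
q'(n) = 7.62*n - 0.36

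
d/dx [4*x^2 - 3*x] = 8*x - 3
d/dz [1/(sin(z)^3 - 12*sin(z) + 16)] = -3*(sin(z) + 2)*cos(z)/((sin(z) - 2)^3*(sin(z) + 4)^2)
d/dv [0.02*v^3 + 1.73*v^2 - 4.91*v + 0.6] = 0.06*v^2 + 3.46*v - 4.91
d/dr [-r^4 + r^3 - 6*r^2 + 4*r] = -4*r^3 + 3*r^2 - 12*r + 4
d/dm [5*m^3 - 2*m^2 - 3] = m*(15*m - 4)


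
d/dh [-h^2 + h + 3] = 1 - 2*h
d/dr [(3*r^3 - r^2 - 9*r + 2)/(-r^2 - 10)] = 3*(-r^4 - 33*r^2 + 8*r + 30)/(r^4 + 20*r^2 + 100)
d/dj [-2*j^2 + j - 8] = 1 - 4*j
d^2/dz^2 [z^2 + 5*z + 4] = 2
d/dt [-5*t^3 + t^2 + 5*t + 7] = -15*t^2 + 2*t + 5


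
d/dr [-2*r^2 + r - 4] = 1 - 4*r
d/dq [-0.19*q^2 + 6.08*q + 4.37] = 6.08 - 0.38*q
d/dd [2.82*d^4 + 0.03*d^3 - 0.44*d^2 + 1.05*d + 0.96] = 11.28*d^3 + 0.09*d^2 - 0.88*d + 1.05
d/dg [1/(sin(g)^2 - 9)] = -2*sin(g)*cos(g)/(sin(g)^2 - 9)^2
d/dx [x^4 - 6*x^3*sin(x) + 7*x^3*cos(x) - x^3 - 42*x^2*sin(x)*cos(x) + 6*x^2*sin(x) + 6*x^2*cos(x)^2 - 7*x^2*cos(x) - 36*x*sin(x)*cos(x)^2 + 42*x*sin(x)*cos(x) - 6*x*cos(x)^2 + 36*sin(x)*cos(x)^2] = -7*x^3*sin(x) - 6*x^3*cos(x) + 4*x^3 - 11*x^2*sin(x) - 6*x^2*sin(2*x) + 27*x^2*cos(x) - 42*x^2*cos(2*x) - 3*x^2 + 12*x*sin(x) - 36*x*sin(2*x) - 23*x*cos(x) + 48*x*cos(2*x) - 27*x*cos(3*x) + 6*x + 27*sin(x) + 21*sin(2*x) - 9*sin(3*x) - 27*cos(x) - 3*cos(2*x) + 27*cos(3*x) + 36*sqrt(2)*cos(x + pi/4) - 3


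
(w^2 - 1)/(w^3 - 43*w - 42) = (w - 1)/(w^2 - w - 42)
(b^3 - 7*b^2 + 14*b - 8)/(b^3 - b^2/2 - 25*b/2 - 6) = 2*(b^2 - 3*b + 2)/(2*b^2 + 7*b + 3)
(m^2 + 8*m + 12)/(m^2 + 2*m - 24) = (m + 2)/(m - 4)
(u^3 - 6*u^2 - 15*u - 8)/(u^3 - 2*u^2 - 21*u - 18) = (u^2 - 7*u - 8)/(u^2 - 3*u - 18)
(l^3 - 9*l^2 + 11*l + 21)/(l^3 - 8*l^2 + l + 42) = (l + 1)/(l + 2)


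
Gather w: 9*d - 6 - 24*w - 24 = 9*d - 24*w - 30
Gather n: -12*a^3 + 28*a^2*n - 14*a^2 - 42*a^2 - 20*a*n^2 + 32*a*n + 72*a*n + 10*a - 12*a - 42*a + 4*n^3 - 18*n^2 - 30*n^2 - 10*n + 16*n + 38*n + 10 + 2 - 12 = -12*a^3 - 56*a^2 - 44*a + 4*n^3 + n^2*(-20*a - 48) + n*(28*a^2 + 104*a + 44)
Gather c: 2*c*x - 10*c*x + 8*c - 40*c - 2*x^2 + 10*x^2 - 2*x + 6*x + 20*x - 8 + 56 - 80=c*(-8*x - 32) + 8*x^2 + 24*x - 32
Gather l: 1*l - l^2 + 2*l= -l^2 + 3*l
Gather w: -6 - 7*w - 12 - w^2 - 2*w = -w^2 - 9*w - 18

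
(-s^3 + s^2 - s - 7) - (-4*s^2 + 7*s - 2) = -s^3 + 5*s^2 - 8*s - 5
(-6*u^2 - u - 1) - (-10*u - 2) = -6*u^2 + 9*u + 1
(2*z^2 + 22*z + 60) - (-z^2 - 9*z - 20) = 3*z^2 + 31*z + 80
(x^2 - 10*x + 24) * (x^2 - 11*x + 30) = x^4 - 21*x^3 + 164*x^2 - 564*x + 720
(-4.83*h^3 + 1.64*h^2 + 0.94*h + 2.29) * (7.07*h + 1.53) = -34.1481*h^4 + 4.2049*h^3 + 9.155*h^2 + 17.6285*h + 3.5037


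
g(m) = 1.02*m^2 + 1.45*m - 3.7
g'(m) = 2.04*m + 1.45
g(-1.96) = -2.62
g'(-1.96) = -2.55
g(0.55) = -2.59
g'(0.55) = 2.57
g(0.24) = -3.29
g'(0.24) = 1.94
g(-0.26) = -4.01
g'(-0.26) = 0.92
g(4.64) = 24.99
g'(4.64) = 10.92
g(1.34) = 0.07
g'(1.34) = 4.18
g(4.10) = 19.39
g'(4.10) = 9.81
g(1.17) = -0.61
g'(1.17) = 3.84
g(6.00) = 41.72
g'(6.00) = 13.69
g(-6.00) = 24.32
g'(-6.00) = -10.79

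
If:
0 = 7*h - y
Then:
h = y/7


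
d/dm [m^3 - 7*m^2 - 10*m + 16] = 3*m^2 - 14*m - 10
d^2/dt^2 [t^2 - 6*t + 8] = 2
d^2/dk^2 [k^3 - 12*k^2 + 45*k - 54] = 6*k - 24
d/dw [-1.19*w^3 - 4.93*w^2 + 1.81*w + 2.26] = -3.57*w^2 - 9.86*w + 1.81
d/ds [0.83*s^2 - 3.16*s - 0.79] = 1.66*s - 3.16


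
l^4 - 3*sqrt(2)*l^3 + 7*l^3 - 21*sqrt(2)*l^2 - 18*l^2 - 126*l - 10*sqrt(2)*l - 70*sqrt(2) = (l + 7)*(l - 5*sqrt(2))*(l + sqrt(2))^2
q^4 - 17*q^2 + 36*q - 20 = (q - 2)^2*(q - 1)*(q + 5)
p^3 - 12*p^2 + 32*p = p*(p - 8)*(p - 4)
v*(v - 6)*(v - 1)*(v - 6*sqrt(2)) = v^4 - 6*sqrt(2)*v^3 - 7*v^3 + 6*v^2 + 42*sqrt(2)*v^2 - 36*sqrt(2)*v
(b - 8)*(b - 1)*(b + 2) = b^3 - 7*b^2 - 10*b + 16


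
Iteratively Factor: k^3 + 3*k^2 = (k)*(k^2 + 3*k) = k^2*(k + 3)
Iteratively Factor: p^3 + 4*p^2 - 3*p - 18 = (p + 3)*(p^2 + p - 6) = (p - 2)*(p + 3)*(p + 3)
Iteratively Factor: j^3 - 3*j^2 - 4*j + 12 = (j - 3)*(j^2 - 4) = (j - 3)*(j - 2)*(j + 2)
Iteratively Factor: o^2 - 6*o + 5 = (o - 1)*(o - 5)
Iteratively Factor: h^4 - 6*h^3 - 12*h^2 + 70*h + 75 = (h - 5)*(h^3 - h^2 - 17*h - 15) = (h - 5)*(h + 3)*(h^2 - 4*h - 5) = (h - 5)*(h + 1)*(h + 3)*(h - 5)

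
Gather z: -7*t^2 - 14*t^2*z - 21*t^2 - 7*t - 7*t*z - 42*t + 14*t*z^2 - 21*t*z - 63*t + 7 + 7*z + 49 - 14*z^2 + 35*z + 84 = -28*t^2 - 112*t + z^2*(14*t - 14) + z*(-14*t^2 - 28*t + 42) + 140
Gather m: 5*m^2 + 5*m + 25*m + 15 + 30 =5*m^2 + 30*m + 45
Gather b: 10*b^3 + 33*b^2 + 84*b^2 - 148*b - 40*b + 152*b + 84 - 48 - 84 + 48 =10*b^3 + 117*b^2 - 36*b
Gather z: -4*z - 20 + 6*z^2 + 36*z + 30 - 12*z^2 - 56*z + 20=-6*z^2 - 24*z + 30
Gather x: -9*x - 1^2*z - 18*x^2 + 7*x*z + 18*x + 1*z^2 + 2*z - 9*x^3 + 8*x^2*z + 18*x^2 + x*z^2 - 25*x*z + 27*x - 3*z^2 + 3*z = -9*x^3 + 8*x^2*z + x*(z^2 - 18*z + 36) - 2*z^2 + 4*z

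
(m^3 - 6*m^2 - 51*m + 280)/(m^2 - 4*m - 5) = (m^2 - m - 56)/(m + 1)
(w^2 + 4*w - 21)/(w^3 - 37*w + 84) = 1/(w - 4)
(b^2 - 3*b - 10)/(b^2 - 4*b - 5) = (b + 2)/(b + 1)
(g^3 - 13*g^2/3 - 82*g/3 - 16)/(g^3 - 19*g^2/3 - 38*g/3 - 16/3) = (g + 3)/(g + 1)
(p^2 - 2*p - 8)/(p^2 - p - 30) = (-p^2 + 2*p + 8)/(-p^2 + p + 30)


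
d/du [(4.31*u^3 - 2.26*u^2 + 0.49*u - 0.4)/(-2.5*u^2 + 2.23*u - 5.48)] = (-10.775*u^4 + 19.2226*u^3 - 74.6712*u^2 + 22.7696*u - 1.7932)/(6.25*u^4 - 11.15*u^3 + 32.3729*u^2 - 24.4408*u + 30.0304)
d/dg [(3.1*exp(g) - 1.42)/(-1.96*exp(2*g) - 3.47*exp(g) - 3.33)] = (6.076*exp(2*g) - 5.5664*exp(g) - 15.2504)*exp(g)/(3.8416*exp(4*g) + 13.6024*exp(3*g) + 25.0945*exp(2*g) + 23.1102*exp(g) + 11.0889)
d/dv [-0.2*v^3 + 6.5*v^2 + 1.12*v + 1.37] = -0.6*v^2 + 13.0*v + 1.12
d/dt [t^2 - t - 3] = 2*t - 1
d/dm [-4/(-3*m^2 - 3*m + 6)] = 4*(-2*m - 1)/(3*(m^2 + m - 2)^2)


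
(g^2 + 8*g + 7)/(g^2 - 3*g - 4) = (g + 7)/(g - 4)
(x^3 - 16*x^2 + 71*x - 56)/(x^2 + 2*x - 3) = (x^2 - 15*x + 56)/(x + 3)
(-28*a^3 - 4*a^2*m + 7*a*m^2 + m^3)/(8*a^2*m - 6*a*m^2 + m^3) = (-14*a^2 - 9*a*m - m^2)/(m*(4*a - m))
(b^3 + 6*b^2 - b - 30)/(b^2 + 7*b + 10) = (b^2 + b - 6)/(b + 2)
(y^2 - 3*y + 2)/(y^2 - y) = (y - 2)/y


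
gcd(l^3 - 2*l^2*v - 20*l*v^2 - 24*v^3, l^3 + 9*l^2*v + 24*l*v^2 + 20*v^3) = l^2 + 4*l*v + 4*v^2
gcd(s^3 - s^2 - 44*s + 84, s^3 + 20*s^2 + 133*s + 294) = s + 7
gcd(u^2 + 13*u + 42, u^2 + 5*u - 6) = u + 6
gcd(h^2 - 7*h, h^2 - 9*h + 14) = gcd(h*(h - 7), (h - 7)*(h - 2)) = h - 7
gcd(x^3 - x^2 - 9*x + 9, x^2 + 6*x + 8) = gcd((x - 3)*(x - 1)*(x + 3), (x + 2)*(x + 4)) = 1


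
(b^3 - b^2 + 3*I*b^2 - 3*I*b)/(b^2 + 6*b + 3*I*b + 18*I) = b*(b - 1)/(b + 6)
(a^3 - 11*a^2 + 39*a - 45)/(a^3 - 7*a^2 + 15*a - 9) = (a - 5)/(a - 1)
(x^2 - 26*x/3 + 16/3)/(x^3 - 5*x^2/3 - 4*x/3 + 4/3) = (x - 8)/(x^2 - x - 2)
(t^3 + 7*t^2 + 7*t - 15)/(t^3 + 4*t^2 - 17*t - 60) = (t - 1)/(t - 4)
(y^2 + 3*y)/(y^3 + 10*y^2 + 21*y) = 1/(y + 7)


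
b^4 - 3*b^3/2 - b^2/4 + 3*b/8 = b*(b - 3/2)*(b - 1/2)*(b + 1/2)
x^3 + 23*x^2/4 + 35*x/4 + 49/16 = (x + 1/2)*(x + 7/4)*(x + 7/2)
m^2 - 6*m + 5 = (m - 5)*(m - 1)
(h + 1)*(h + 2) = h^2 + 3*h + 2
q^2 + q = q*(q + 1)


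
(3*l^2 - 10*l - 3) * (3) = 9*l^2 - 30*l - 9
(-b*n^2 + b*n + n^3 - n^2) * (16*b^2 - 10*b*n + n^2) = -16*b^3*n^2 + 16*b^3*n + 26*b^2*n^3 - 26*b^2*n^2 - 11*b*n^4 + 11*b*n^3 + n^5 - n^4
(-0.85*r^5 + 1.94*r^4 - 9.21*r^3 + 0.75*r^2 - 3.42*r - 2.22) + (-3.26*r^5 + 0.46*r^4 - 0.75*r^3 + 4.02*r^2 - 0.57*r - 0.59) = -4.11*r^5 + 2.4*r^4 - 9.96*r^3 + 4.77*r^2 - 3.99*r - 2.81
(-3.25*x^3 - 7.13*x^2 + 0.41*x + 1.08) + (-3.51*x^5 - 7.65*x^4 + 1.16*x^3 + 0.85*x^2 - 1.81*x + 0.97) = -3.51*x^5 - 7.65*x^4 - 2.09*x^3 - 6.28*x^2 - 1.4*x + 2.05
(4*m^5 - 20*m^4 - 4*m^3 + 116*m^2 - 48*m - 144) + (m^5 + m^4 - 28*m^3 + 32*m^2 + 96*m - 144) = 5*m^5 - 19*m^4 - 32*m^3 + 148*m^2 + 48*m - 288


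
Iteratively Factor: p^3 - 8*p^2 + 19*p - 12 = (p - 3)*(p^2 - 5*p + 4) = (p - 4)*(p - 3)*(p - 1)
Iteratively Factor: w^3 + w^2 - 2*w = (w)*(w^2 + w - 2) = w*(w + 2)*(w - 1)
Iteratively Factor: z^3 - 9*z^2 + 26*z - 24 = (z - 2)*(z^2 - 7*z + 12) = (z - 3)*(z - 2)*(z - 4)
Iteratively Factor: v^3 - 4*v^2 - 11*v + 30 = (v - 5)*(v^2 + v - 6) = (v - 5)*(v - 2)*(v + 3)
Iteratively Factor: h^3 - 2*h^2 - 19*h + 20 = (h - 5)*(h^2 + 3*h - 4) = (h - 5)*(h - 1)*(h + 4)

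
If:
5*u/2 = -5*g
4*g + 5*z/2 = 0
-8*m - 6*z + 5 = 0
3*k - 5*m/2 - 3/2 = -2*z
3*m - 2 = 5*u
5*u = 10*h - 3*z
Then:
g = 5/544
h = -37/2720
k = 1697/1632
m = 173/272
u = -5/272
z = -1/68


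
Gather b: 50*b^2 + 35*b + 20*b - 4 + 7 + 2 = 50*b^2 + 55*b + 5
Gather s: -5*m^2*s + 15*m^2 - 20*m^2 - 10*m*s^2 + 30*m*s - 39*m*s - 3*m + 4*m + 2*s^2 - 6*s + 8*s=-5*m^2 + m + s^2*(2 - 10*m) + s*(-5*m^2 - 9*m + 2)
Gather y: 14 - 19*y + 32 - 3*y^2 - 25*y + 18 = -3*y^2 - 44*y + 64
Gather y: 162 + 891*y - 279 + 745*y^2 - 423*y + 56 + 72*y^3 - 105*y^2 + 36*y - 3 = 72*y^3 + 640*y^2 + 504*y - 64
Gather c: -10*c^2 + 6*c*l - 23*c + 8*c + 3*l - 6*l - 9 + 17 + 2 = -10*c^2 + c*(6*l - 15) - 3*l + 10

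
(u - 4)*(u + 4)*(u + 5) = u^3 + 5*u^2 - 16*u - 80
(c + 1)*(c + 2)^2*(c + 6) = c^4 + 11*c^3 + 38*c^2 + 52*c + 24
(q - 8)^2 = q^2 - 16*q + 64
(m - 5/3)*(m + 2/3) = m^2 - m - 10/9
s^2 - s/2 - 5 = (s - 5/2)*(s + 2)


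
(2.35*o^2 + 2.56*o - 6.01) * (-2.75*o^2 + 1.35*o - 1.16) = -6.4625*o^4 - 3.8675*o^3 + 17.2575*o^2 - 11.0831*o + 6.9716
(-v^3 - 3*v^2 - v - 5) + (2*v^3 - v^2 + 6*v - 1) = v^3 - 4*v^2 + 5*v - 6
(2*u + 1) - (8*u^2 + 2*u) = 1 - 8*u^2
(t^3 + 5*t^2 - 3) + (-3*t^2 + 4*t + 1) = t^3 + 2*t^2 + 4*t - 2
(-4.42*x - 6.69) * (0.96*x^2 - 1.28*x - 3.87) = -4.2432*x^3 - 0.7648*x^2 + 25.6686*x + 25.8903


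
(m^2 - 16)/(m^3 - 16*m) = 1/m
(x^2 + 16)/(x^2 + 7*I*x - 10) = (x^2 + 16)/(x^2 + 7*I*x - 10)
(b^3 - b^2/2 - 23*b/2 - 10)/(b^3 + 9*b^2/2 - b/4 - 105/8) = 4*(b^2 - 3*b - 4)/(4*b^2 + 8*b - 21)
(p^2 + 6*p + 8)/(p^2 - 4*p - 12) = (p + 4)/(p - 6)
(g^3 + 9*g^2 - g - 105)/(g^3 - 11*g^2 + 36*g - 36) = (g^2 + 12*g + 35)/(g^2 - 8*g + 12)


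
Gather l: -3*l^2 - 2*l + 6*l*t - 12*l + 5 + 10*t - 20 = -3*l^2 + l*(6*t - 14) + 10*t - 15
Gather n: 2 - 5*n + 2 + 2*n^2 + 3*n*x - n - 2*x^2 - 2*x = 2*n^2 + n*(3*x - 6) - 2*x^2 - 2*x + 4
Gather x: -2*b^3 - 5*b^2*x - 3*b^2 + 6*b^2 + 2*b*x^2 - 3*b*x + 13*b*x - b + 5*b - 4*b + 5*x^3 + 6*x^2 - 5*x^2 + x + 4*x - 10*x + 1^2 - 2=-2*b^3 + 3*b^2 + 5*x^3 + x^2*(2*b + 1) + x*(-5*b^2 + 10*b - 5) - 1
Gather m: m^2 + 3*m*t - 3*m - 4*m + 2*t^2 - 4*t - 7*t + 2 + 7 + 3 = m^2 + m*(3*t - 7) + 2*t^2 - 11*t + 12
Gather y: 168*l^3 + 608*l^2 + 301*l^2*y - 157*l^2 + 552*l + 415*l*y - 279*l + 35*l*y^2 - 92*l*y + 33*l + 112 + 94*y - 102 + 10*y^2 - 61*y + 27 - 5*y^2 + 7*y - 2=168*l^3 + 451*l^2 + 306*l + y^2*(35*l + 5) + y*(301*l^2 + 323*l + 40) + 35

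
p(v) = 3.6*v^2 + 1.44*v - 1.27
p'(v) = 7.2*v + 1.44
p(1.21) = 5.74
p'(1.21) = 10.15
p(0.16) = -0.95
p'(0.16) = 2.59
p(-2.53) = 18.13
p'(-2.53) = -16.78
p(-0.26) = -1.40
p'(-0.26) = -0.43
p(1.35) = 7.24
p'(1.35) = 11.16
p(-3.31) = 33.41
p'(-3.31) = -22.39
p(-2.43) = 16.49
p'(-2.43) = -16.06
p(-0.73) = -0.40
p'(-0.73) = -3.82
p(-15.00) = 787.13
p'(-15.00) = -106.56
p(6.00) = 136.97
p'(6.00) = 44.64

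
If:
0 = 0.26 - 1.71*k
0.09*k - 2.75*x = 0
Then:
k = 0.15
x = 0.00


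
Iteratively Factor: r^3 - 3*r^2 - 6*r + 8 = (r - 1)*(r^2 - 2*r - 8) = (r - 1)*(r + 2)*(r - 4)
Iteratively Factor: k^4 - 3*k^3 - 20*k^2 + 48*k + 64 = (k + 1)*(k^3 - 4*k^2 - 16*k + 64) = (k + 1)*(k + 4)*(k^2 - 8*k + 16) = (k - 4)*(k + 1)*(k + 4)*(k - 4)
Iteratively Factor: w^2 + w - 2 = (w - 1)*(w + 2)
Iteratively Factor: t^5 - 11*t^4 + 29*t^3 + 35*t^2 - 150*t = (t - 3)*(t^4 - 8*t^3 + 5*t^2 + 50*t) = (t - 5)*(t - 3)*(t^3 - 3*t^2 - 10*t) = (t - 5)*(t - 3)*(t + 2)*(t^2 - 5*t) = t*(t - 5)*(t - 3)*(t + 2)*(t - 5)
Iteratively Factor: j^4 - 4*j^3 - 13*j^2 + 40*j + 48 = (j + 1)*(j^3 - 5*j^2 - 8*j + 48) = (j - 4)*(j + 1)*(j^2 - j - 12) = (j - 4)*(j + 1)*(j + 3)*(j - 4)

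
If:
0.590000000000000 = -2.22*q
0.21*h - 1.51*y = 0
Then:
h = 7.19047619047619*y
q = -0.27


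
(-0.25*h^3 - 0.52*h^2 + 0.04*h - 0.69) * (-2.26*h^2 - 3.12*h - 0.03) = 0.565*h^5 + 1.9552*h^4 + 1.5395*h^3 + 1.4502*h^2 + 2.1516*h + 0.0207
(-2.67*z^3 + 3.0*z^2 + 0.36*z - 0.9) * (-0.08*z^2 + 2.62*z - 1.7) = 0.2136*z^5 - 7.2354*z^4 + 12.3702*z^3 - 4.0848*z^2 - 2.97*z + 1.53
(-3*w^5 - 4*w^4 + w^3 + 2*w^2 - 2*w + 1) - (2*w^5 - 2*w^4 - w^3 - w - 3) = -5*w^5 - 2*w^4 + 2*w^3 + 2*w^2 - w + 4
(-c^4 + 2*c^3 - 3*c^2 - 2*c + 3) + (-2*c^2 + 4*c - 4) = -c^4 + 2*c^3 - 5*c^2 + 2*c - 1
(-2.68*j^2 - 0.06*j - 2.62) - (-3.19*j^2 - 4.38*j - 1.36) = 0.51*j^2 + 4.32*j - 1.26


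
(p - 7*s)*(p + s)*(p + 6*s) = p^3 - 43*p*s^2 - 42*s^3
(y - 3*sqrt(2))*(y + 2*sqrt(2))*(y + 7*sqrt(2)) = y^3 + 6*sqrt(2)*y^2 - 26*y - 84*sqrt(2)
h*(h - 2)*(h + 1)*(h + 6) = h^4 + 5*h^3 - 8*h^2 - 12*h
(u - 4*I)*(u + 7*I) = u^2 + 3*I*u + 28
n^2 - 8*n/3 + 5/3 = (n - 5/3)*(n - 1)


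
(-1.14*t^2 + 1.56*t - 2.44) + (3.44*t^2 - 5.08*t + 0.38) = 2.3*t^2 - 3.52*t - 2.06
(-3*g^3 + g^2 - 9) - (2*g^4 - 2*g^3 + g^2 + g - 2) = -2*g^4 - g^3 - g - 7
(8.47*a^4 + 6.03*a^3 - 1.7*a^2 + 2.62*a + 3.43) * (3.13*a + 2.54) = 26.5111*a^5 + 40.3877*a^4 + 9.9952*a^3 + 3.8826*a^2 + 17.3907*a + 8.7122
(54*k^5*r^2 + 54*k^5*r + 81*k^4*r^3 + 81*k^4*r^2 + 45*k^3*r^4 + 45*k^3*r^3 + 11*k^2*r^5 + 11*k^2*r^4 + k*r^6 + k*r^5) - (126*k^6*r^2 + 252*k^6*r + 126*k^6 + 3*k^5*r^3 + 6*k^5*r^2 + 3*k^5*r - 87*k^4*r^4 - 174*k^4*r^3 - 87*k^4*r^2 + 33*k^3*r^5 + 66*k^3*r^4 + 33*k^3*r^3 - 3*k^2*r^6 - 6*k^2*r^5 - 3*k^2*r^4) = -126*k^6*r^2 - 252*k^6*r - 126*k^6 - 3*k^5*r^3 + 48*k^5*r^2 + 51*k^5*r + 87*k^4*r^4 + 255*k^4*r^3 + 168*k^4*r^2 - 33*k^3*r^5 - 21*k^3*r^4 + 12*k^3*r^3 + 3*k^2*r^6 + 17*k^2*r^5 + 14*k^2*r^4 + k*r^6 + k*r^5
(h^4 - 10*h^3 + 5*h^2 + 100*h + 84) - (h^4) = -10*h^3 + 5*h^2 + 100*h + 84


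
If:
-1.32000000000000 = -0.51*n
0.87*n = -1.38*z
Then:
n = 2.59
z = -1.63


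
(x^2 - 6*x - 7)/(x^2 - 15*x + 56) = (x + 1)/(x - 8)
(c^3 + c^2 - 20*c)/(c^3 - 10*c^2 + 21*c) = (c^2 + c - 20)/(c^2 - 10*c + 21)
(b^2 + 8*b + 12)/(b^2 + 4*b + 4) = (b + 6)/(b + 2)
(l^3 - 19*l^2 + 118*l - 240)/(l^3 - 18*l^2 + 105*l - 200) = (l - 6)/(l - 5)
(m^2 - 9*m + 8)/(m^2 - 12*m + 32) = (m - 1)/(m - 4)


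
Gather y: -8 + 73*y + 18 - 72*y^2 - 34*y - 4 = -72*y^2 + 39*y + 6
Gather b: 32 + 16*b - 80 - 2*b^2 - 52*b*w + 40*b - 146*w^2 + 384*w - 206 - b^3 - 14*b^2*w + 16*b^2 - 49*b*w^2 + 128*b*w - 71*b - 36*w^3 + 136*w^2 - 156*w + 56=-b^3 + b^2*(14 - 14*w) + b*(-49*w^2 + 76*w - 15) - 36*w^3 - 10*w^2 + 228*w - 198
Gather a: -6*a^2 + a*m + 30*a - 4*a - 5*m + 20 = -6*a^2 + a*(m + 26) - 5*m + 20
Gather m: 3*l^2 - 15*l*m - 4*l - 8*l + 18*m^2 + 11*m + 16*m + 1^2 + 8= 3*l^2 - 12*l + 18*m^2 + m*(27 - 15*l) + 9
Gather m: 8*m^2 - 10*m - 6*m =8*m^2 - 16*m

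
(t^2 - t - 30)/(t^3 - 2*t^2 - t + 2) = (t^2 - t - 30)/(t^3 - 2*t^2 - t + 2)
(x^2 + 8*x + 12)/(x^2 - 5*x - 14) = (x + 6)/(x - 7)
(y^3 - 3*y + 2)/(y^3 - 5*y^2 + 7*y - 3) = (y + 2)/(y - 3)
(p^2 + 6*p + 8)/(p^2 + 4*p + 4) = (p + 4)/(p + 2)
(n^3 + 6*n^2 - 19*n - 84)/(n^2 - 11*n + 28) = (n^2 + 10*n + 21)/(n - 7)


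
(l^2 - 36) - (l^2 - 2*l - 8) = 2*l - 28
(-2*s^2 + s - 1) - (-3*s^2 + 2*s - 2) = s^2 - s + 1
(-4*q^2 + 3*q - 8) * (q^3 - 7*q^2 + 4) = -4*q^5 + 31*q^4 - 29*q^3 + 40*q^2 + 12*q - 32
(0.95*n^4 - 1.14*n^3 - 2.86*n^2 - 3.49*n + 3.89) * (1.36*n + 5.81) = 1.292*n^5 + 3.9691*n^4 - 10.513*n^3 - 21.363*n^2 - 14.9865*n + 22.6009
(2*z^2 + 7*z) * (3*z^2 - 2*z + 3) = 6*z^4 + 17*z^3 - 8*z^2 + 21*z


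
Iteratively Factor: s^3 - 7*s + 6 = (s - 2)*(s^2 + 2*s - 3) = (s - 2)*(s - 1)*(s + 3)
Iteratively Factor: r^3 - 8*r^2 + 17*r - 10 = (r - 5)*(r^2 - 3*r + 2) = (r - 5)*(r - 1)*(r - 2)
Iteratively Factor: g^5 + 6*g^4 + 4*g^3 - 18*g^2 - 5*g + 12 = (g - 1)*(g^4 + 7*g^3 + 11*g^2 - 7*g - 12) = (g - 1)*(g + 3)*(g^3 + 4*g^2 - g - 4) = (g - 1)*(g + 3)*(g + 4)*(g^2 - 1) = (g - 1)*(g + 1)*(g + 3)*(g + 4)*(g - 1)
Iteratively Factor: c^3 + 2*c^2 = (c)*(c^2 + 2*c) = c^2*(c + 2)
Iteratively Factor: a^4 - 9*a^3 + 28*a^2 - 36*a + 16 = (a - 2)*(a^3 - 7*a^2 + 14*a - 8) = (a - 2)^2*(a^2 - 5*a + 4) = (a - 2)^2*(a - 1)*(a - 4)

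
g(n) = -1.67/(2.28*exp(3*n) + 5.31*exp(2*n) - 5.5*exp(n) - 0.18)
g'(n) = -1.67*(-6.84*exp(3*n) - 10.62*exp(2*n) + 5.5*exp(n))/(2.28*exp(3*n) + 5.31*exp(2*n) - 5.5*exp(n) - 0.18)^2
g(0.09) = -0.53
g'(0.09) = 2.64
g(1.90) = -0.00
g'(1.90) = 0.01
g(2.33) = -0.00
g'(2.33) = 0.00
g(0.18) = -0.35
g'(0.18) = 1.50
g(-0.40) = 2.10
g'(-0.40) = 8.33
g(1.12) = -0.02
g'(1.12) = 0.05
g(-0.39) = 2.19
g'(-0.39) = 9.40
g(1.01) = -0.02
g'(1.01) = 0.07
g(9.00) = 0.00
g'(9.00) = 0.00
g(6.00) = 0.00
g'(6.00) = 0.00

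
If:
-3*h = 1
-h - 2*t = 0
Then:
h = -1/3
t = 1/6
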